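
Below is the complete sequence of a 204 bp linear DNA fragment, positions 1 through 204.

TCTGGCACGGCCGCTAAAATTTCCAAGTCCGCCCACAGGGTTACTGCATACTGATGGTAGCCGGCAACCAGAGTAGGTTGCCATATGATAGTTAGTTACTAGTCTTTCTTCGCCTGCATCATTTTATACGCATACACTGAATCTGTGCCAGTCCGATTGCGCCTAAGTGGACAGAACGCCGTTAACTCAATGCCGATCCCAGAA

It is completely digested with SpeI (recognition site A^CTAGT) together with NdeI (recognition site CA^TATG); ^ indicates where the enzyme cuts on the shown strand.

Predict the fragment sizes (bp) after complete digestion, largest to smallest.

The SpeI site (ACTAGT) starts at position 98.
SpeI cuts after the first base of each site, so after position 98.
The NdeI site (CATATG) starts at position 82.
NdeI cuts after base 2 of each site, so after position 83.
Combined cut positions: 83, 98.
Linear molecule, 2 cuts → 3 fragments:
  1–83 → 83 bp
  84–98 → 15 bp
  99–204 → 106 bp
Sorted largest to smallest: 106, 83, 15 bp.

106, 83, 15 bp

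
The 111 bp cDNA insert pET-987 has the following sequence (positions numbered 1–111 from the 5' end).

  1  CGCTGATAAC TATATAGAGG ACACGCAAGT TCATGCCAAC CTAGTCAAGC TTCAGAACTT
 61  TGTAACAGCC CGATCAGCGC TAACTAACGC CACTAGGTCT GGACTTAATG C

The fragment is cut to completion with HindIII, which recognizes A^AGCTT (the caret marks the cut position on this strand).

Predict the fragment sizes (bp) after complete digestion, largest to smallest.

64, 47 bp

The HindIII site (AAGCTT) starts at position 47.
HindIII cuts after the first base of each site, so after position 47.
Linear molecule, 1 cut → 2 fragments:
  1–47 → 47 bp
  48–111 → 64 bp
Sorted largest to smallest: 64, 47 bp.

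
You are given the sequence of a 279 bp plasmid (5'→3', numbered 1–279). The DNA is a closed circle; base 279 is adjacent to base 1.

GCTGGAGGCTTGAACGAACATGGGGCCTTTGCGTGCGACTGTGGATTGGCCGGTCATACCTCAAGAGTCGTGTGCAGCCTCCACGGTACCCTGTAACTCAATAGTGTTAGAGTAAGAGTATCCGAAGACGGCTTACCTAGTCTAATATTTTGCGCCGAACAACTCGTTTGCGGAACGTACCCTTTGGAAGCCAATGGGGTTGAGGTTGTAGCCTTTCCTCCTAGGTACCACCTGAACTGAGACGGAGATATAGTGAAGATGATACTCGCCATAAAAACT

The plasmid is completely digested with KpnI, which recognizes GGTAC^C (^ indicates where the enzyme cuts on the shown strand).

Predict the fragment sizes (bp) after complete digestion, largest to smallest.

KpnI sites (GGTACC) start at positions 85, 224.
KpnI cuts after base 5 of each site (before the last base), so after positions 89, 228.
Circular molecule, 2 cuts → 2 fragments:
  90–228 → 139 bp
  229–279 then 1–89 → 51 + 89 = 140 bp
Sorted largest to smallest: 140, 139 bp.

140, 139 bp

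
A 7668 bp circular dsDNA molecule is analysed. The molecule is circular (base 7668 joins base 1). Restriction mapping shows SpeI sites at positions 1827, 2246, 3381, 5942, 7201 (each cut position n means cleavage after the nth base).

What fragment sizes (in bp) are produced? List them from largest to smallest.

2561, 2294, 1259, 1135, 419 bp

Circular molecule, 5 cuts → 5 fragments:
  2246 − 1827 = 419 bp
  3381 − 2246 = 1135 bp
  5942 − 3381 = 2561 bp
  7201 − 5942 = 1259 bp
  wrap: 7668 − 7201 + 1827 = 2294 bp
Sorted largest to smallest: 2561, 2294, 1259, 1135, 419 bp.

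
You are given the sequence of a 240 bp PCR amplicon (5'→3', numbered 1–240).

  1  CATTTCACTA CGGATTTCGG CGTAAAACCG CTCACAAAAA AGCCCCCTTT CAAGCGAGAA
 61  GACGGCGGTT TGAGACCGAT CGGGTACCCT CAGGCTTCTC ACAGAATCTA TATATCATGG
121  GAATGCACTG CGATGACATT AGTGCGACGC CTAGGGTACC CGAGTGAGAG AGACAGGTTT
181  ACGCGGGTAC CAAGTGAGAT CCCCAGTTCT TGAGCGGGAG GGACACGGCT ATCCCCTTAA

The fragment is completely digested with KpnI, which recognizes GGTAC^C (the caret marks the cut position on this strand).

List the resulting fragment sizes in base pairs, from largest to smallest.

87, 72, 50, 31 bp

KpnI sites (GGTACC) start at positions 83, 155, 186.
KpnI cuts after base 5 of each site (before the last base), so after positions 87, 159, 190.
Linear molecule, 3 cuts → 4 fragments:
  1–87 → 87 bp
  88–159 → 72 bp
  160–190 → 31 bp
  191–240 → 50 bp
Sorted largest to smallest: 87, 72, 50, 31 bp.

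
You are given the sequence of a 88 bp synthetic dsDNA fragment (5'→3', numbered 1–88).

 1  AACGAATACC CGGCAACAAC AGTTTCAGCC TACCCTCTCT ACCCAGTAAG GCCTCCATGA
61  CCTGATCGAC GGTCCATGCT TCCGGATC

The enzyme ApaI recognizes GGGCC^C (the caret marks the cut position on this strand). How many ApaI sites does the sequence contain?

No occurrence of GGGCCC is present in the sequence.
ApaI does not cut: 0 sites.

0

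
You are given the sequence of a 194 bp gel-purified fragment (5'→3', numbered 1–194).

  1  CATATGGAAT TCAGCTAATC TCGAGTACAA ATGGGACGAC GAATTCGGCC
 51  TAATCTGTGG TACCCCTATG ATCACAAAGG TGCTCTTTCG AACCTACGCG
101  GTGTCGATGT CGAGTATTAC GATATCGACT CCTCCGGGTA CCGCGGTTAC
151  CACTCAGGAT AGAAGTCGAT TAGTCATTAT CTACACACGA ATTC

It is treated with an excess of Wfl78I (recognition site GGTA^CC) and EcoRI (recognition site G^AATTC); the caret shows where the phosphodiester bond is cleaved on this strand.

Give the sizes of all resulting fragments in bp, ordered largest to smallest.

78, 49, 34, 21, 7, 5 bp

Wfl78I sites (GGTACC) start at positions 59, 137.
Wfl78I cuts after base 4 of each site, so after positions 62, 140.
EcoRI sites (GAATTC) start at positions 7, 41, 189.
EcoRI cuts after the first base of each site, so after positions 7, 41, 189.
Combined cut positions: 7, 41, 62, 140, 189.
Linear molecule, 5 cuts → 6 fragments:
  1–7 → 7 bp
  8–41 → 34 bp
  42–62 → 21 bp
  63–140 → 78 bp
  141–189 → 49 bp
  190–194 → 5 bp
Sorted largest to smallest: 78, 49, 34, 21, 7, 5 bp.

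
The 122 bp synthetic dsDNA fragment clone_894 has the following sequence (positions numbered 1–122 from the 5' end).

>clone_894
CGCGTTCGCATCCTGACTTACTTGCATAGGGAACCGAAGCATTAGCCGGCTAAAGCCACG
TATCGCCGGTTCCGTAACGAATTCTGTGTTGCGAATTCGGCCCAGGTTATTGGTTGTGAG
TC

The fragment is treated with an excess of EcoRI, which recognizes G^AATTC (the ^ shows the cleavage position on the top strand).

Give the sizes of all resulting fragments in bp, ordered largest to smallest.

EcoRI sites (GAATTC) start at positions 79, 93.
EcoRI cuts after the first base of each site, so after positions 79, 93.
Linear molecule, 2 cuts → 3 fragments:
  1–79 → 79 bp
  80–93 → 14 bp
  94–122 → 29 bp
Sorted largest to smallest: 79, 29, 14 bp.

79, 29, 14 bp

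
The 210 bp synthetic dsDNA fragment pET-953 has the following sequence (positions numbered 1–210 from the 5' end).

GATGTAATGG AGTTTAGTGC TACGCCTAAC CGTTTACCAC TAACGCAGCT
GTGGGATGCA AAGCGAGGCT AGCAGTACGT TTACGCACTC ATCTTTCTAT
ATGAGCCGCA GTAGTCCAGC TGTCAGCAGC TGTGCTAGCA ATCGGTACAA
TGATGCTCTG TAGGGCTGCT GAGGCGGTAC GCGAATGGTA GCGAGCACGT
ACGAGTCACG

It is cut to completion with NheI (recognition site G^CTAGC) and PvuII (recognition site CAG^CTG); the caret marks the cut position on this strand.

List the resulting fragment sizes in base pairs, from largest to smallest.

76, 51, 48, 20, 10, 5 bp

NheI sites (GCTAGC) start at positions 68, 134.
NheI cuts after the first base of each site, so after positions 68, 134.
PvuII sites (CAGCTG) start at positions 46, 117, 127.
PvuII cuts after base 3 of each site, so after positions 48, 119, 129.
Combined cut positions: 48, 68, 119, 129, 134.
Linear molecule, 5 cuts → 6 fragments:
  1–48 → 48 bp
  49–68 → 20 bp
  69–119 → 51 bp
  120–129 → 10 bp
  130–134 → 5 bp
  135–210 → 76 bp
Sorted largest to smallest: 76, 51, 48, 20, 10, 5 bp.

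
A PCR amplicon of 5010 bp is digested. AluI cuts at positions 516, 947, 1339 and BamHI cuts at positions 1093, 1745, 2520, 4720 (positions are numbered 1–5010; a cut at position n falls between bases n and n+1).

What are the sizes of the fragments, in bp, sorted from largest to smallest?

2200, 775, 516, 431, 406, 290, 246, 146 bp

Combined cut positions (sorted): 516, 947, 1093, 1339, 1745, 2520, 4720.
Linear molecule, 7 cuts → 8 fragments:
  516 − 0 = 516 bp
  947 − 516 = 431 bp
  1093 − 947 = 146 bp
  1339 − 1093 = 246 bp
  1745 − 1339 = 406 bp
  2520 − 1745 = 775 bp
  4720 − 2520 = 2200 bp
  5010 − 4720 = 290 bp
Sorted largest to smallest: 2200, 775, 516, 431, 406, 290, 246, 146 bp.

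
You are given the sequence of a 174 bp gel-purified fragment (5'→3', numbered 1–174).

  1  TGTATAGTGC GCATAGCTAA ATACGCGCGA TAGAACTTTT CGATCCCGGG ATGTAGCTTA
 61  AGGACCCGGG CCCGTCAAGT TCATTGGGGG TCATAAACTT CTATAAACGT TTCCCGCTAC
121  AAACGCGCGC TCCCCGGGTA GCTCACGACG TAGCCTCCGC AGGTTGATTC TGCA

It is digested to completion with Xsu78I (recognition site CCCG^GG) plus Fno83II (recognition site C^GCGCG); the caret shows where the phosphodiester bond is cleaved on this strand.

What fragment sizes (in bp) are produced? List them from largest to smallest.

56, 38, 24, 24, 20, 12 bp

Xsu78I sites (CCCGGG) start at positions 45, 65, 133.
Xsu78I cuts after base 4 of each site, so after positions 48, 68, 136.
Fno83II sites (CGCGCG) start at positions 24, 124.
Fno83II cuts after the first base of each site, so after positions 24, 124.
Combined cut positions: 24, 48, 68, 124, 136.
Linear molecule, 5 cuts → 6 fragments:
  1–24 → 24 bp
  25–48 → 24 bp
  49–68 → 20 bp
  69–124 → 56 bp
  125–136 → 12 bp
  137–174 → 38 bp
Sorted largest to smallest: 56, 38, 24, 24, 20, 12 bp.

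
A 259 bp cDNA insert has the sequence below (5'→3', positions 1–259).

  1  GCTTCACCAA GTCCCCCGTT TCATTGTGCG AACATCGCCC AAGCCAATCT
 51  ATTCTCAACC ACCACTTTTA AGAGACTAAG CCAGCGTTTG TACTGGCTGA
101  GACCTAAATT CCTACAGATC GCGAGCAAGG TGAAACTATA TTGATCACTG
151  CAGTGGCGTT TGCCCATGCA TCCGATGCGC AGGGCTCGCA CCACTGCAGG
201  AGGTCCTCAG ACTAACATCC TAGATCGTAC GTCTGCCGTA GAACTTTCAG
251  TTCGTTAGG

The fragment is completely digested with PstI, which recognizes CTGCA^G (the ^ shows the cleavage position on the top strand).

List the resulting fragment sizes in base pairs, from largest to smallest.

PstI sites (CTGCAG) start at positions 148, 194.
PstI cuts after base 5 of each site (before the last base), so after positions 152, 198.
Linear molecule, 2 cuts → 3 fragments:
  1–152 → 152 bp
  153–198 → 46 bp
  199–259 → 61 bp
Sorted largest to smallest: 152, 61, 46 bp.

152, 61, 46 bp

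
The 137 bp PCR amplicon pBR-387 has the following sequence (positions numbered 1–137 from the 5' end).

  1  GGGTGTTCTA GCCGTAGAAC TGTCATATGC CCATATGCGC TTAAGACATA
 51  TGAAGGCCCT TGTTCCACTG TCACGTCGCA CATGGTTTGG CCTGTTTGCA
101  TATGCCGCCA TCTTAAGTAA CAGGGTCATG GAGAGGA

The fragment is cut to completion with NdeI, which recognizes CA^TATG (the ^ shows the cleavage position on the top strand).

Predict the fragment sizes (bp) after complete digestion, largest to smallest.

52, 37, 25, 15, 8 bp

NdeI sites (CATATG) start at positions 24, 32, 47, 99.
NdeI cuts after base 2 of each site, so after positions 25, 33, 48, 100.
Linear molecule, 4 cuts → 5 fragments:
  1–25 → 25 bp
  26–33 → 8 bp
  34–48 → 15 bp
  49–100 → 52 bp
  101–137 → 37 bp
Sorted largest to smallest: 52, 37, 25, 15, 8 bp.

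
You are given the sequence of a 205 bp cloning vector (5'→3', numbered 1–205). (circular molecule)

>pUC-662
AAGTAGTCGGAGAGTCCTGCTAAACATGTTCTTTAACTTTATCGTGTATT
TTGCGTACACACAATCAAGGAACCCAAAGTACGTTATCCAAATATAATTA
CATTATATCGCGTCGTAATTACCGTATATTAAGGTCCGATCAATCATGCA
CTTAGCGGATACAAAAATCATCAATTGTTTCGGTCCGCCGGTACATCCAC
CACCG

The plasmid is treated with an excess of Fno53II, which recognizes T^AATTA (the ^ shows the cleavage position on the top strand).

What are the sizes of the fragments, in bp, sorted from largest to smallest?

184, 21 bp

Fno53II sites (TAATTA) start at positions 95, 116.
Fno53II cuts after the first base of each site, so after positions 95, 116.
Circular molecule, 2 cuts → 2 fragments:
  96–116 → 21 bp
  117–205 then 1–95 → 89 + 95 = 184 bp
Sorted largest to smallest: 184, 21 bp.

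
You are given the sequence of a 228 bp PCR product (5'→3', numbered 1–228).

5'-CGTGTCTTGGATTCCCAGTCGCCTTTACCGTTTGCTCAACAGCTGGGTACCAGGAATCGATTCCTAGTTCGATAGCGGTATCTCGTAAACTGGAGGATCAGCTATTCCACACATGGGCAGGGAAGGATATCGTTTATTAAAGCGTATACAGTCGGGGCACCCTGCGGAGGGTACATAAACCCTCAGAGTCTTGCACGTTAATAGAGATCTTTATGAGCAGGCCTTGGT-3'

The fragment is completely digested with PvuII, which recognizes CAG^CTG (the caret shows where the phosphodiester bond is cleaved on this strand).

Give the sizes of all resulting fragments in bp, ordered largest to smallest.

The PvuII site (CAGCTG) starts at position 40.
PvuII cuts after base 3 of each site, so after position 42.
Linear molecule, 1 cut → 2 fragments:
  1–42 → 42 bp
  43–228 → 186 bp
Sorted largest to smallest: 186, 42 bp.

186, 42 bp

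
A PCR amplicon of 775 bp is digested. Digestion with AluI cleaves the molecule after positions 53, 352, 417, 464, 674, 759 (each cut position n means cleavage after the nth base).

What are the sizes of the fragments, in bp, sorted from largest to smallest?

Linear molecule, 6 cuts → 7 fragments:
  53 − 0 = 53 bp
  352 − 53 = 299 bp
  417 − 352 = 65 bp
  464 − 417 = 47 bp
  674 − 464 = 210 bp
  759 − 674 = 85 bp
  775 − 759 = 16 bp
Sorted largest to smallest: 299, 210, 85, 65, 53, 47, 16 bp.

299, 210, 85, 65, 53, 47, 16 bp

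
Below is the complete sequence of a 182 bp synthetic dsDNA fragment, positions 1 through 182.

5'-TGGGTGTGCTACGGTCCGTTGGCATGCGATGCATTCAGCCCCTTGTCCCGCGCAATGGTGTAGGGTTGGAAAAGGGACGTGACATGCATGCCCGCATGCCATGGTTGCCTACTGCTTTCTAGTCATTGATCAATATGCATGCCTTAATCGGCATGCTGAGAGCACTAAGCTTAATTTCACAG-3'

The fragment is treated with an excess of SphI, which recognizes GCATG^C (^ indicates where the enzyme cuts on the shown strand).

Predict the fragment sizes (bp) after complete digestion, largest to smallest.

64, 43, 27, 26, 14, 8 bp

SphI sites (GCATGC) start at positions 22, 86, 94, 137, 151.
SphI cuts after base 5 of each site (before the last base), so after positions 26, 90, 98, 141, 155.
Linear molecule, 5 cuts → 6 fragments:
  1–26 → 26 bp
  27–90 → 64 bp
  91–98 → 8 bp
  99–141 → 43 bp
  142–155 → 14 bp
  156–182 → 27 bp
Sorted largest to smallest: 64, 43, 27, 26, 14, 8 bp.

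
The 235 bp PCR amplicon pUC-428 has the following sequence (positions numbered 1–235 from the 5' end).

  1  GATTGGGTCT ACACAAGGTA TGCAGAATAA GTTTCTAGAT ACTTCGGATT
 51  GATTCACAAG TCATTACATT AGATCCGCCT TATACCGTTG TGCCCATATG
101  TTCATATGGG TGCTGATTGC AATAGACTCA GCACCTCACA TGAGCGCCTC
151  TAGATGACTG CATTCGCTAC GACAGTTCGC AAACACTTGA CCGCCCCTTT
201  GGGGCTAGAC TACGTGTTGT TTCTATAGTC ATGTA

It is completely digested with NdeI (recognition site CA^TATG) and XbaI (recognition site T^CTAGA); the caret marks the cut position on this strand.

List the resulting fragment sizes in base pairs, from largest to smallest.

NdeI sites (CATATG) start at positions 95, 103.
NdeI cuts after base 2 of each site, so after positions 96, 104.
XbaI sites (TCTAGA) start at positions 34, 149.
XbaI cuts after the first base of each site, so after positions 34, 149.
Combined cut positions: 34, 96, 104, 149.
Linear molecule, 4 cuts → 5 fragments:
  1–34 → 34 bp
  35–96 → 62 bp
  97–104 → 8 bp
  105–149 → 45 bp
  150–235 → 86 bp
Sorted largest to smallest: 86, 62, 45, 34, 8 bp.

86, 62, 45, 34, 8 bp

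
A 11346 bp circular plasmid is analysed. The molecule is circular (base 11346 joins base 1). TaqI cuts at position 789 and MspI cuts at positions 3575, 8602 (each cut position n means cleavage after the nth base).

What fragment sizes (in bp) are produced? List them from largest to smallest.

Combined cut positions (sorted): 789, 3575, 8602.
Circular molecule, 3 cuts → 3 fragments:
  3575 − 789 = 2786 bp
  8602 − 3575 = 5027 bp
  wrap: 11346 − 8602 + 789 = 3533 bp
Sorted largest to smallest: 5027, 3533, 2786 bp.

5027, 3533, 2786 bp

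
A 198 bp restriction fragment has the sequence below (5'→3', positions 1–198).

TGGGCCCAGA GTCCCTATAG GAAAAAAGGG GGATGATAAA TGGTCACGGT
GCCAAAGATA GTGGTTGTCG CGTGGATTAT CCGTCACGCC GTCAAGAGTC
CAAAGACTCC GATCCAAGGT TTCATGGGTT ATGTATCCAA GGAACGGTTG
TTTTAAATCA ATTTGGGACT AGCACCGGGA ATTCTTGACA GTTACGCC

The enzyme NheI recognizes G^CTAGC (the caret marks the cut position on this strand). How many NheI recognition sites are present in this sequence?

0

No occurrence of GCTAGC is present in the sequence.
NheI does not cut: 0 sites.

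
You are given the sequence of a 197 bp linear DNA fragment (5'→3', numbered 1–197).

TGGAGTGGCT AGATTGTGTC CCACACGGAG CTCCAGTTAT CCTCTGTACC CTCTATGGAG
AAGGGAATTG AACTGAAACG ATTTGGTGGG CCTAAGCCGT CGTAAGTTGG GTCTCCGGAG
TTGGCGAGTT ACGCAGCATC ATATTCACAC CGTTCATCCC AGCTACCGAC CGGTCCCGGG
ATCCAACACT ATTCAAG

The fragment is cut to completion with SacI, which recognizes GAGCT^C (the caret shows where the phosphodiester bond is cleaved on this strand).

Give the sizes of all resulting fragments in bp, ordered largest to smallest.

The SacI site (GAGCTC) starts at position 28.
SacI cuts after base 5 of each site (before the last base), so after position 32.
Linear molecule, 1 cut → 2 fragments:
  1–32 → 32 bp
  33–197 → 165 bp
Sorted largest to smallest: 165, 32 bp.

165, 32 bp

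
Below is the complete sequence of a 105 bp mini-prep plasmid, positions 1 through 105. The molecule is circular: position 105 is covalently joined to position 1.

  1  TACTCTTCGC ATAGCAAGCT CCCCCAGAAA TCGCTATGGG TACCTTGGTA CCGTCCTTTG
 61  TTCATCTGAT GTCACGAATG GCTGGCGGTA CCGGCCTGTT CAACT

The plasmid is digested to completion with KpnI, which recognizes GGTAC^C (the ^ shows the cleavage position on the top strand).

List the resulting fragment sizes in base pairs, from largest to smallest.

KpnI sites (GGTACC) start at positions 39, 47, 87.
KpnI cuts after base 5 of each site (before the last base), so after positions 43, 51, 91.
Circular molecule, 3 cuts → 3 fragments:
  44–51 → 8 bp
  52–91 → 40 bp
  92–105 then 1–43 → 14 + 43 = 57 bp
Sorted largest to smallest: 57, 40, 8 bp.

57, 40, 8 bp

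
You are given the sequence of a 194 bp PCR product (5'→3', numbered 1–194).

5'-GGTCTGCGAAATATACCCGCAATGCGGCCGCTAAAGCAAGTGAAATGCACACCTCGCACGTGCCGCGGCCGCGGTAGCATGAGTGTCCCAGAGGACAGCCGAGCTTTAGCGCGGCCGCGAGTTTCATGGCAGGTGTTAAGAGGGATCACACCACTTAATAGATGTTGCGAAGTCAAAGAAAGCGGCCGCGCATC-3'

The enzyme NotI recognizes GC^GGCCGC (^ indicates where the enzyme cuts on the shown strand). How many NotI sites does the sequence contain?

4

GCGGCCGC occurs starting at positions 24, 65, 111, 182.
NotI cuts at 4 sites.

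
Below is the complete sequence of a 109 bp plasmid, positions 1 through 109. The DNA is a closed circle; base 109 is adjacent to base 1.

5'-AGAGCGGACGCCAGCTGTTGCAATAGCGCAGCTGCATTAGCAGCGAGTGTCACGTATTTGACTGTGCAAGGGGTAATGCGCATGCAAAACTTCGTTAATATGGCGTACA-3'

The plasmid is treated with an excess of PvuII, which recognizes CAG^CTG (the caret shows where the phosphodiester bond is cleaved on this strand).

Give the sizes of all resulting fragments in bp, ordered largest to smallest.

PvuII sites (CAGCTG) start at positions 12, 29.
PvuII cuts after base 3 of each site, so after positions 14, 31.
Circular molecule, 2 cuts → 2 fragments:
  15–31 → 17 bp
  32–109 then 1–14 → 78 + 14 = 92 bp
Sorted largest to smallest: 92, 17 bp.

92, 17 bp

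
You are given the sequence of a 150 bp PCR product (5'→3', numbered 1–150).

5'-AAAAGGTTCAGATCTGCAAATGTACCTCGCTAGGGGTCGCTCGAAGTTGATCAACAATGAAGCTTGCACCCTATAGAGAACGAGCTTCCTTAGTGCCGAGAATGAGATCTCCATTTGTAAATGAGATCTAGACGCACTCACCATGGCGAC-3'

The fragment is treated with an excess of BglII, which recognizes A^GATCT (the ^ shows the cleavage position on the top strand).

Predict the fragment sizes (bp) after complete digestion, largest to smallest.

95, 26, 19, 10 bp

BglII sites (AGATCT) start at positions 10, 105, 124.
BglII cuts after the first base of each site, so after positions 10, 105, 124.
Linear molecule, 3 cuts → 4 fragments:
  1–10 → 10 bp
  11–105 → 95 bp
  106–124 → 19 bp
  125–150 → 26 bp
Sorted largest to smallest: 95, 26, 19, 10 bp.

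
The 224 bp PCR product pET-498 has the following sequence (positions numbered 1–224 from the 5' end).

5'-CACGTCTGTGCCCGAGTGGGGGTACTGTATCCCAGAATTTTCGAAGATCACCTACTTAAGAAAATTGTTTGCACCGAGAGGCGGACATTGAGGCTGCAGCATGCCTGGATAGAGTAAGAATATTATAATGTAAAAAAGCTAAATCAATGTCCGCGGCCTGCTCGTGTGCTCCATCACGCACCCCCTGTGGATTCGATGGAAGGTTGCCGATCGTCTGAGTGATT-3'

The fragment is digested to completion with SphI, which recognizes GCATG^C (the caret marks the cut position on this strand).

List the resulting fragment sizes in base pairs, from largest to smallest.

The SphI site (GCATGC) starts at position 99.
SphI cuts after base 5 of each site (before the last base), so after position 103.
Linear molecule, 1 cut → 2 fragments:
  1–103 → 103 bp
  104–224 → 121 bp
Sorted largest to smallest: 121, 103 bp.

121, 103 bp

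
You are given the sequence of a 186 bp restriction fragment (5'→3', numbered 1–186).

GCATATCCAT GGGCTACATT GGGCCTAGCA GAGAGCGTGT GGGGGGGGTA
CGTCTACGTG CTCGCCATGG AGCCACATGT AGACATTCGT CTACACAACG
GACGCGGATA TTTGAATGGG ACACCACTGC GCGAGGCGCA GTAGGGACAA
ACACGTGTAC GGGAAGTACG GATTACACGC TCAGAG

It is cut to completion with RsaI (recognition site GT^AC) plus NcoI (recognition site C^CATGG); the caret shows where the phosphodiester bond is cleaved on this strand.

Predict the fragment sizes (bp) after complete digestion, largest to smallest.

RsaI sites (GTAC) start at positions 48, 157, 166.
RsaI cuts after base 2 of each site, so after positions 49, 158, 167.
NcoI sites (CCATGG) start at positions 7, 65.
NcoI cuts after the first base of each site, so after positions 7, 65.
Combined cut positions: 7, 49, 65, 158, 167.
Linear molecule, 5 cuts → 6 fragments:
  1–7 → 7 bp
  8–49 → 42 bp
  50–65 → 16 bp
  66–158 → 93 bp
  159–167 → 9 bp
  168–186 → 19 bp
Sorted largest to smallest: 93, 42, 19, 16, 9, 7 bp.

93, 42, 19, 16, 9, 7 bp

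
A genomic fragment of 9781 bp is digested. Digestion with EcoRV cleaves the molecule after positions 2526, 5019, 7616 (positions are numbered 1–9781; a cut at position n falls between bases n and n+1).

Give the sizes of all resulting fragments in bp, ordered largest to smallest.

2597, 2526, 2493, 2165 bp

Linear molecule, 3 cuts → 4 fragments:
  2526 − 0 = 2526 bp
  5019 − 2526 = 2493 bp
  7616 − 5019 = 2597 bp
  9781 − 7616 = 2165 bp
Sorted largest to smallest: 2597, 2526, 2493, 2165 bp.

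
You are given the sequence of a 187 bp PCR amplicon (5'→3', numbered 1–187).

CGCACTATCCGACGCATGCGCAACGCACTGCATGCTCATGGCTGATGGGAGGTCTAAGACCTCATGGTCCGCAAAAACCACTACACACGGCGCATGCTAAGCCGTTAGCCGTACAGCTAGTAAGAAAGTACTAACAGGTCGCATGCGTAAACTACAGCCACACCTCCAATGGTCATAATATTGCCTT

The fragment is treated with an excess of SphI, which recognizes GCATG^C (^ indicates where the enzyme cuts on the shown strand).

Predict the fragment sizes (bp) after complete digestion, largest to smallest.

SphI sites (GCATGC) start at positions 14, 30, 92, 141.
SphI cuts after base 5 of each site (before the last base), so after positions 18, 34, 96, 145.
Linear molecule, 4 cuts → 5 fragments:
  1–18 → 18 bp
  19–34 → 16 bp
  35–96 → 62 bp
  97–145 → 49 bp
  146–187 → 42 bp
Sorted largest to smallest: 62, 49, 42, 18, 16 bp.

62, 49, 42, 18, 16 bp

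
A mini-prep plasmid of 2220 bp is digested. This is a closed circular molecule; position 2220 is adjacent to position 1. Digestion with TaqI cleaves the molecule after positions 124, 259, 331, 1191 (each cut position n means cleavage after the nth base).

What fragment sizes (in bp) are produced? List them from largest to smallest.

Circular molecule, 4 cuts → 4 fragments:
  259 − 124 = 135 bp
  331 − 259 = 72 bp
  1191 − 331 = 860 bp
  wrap: 2220 − 1191 + 124 = 1153 bp
Sorted largest to smallest: 1153, 860, 135, 72 bp.

1153, 860, 135, 72 bp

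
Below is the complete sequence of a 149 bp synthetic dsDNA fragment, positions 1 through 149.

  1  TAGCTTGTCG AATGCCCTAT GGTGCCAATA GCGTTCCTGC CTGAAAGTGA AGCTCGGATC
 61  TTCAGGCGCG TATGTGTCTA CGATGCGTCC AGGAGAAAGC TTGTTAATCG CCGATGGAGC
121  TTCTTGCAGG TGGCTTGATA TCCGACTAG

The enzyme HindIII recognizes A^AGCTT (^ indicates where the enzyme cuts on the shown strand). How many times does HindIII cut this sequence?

AAGCTT occurs starting at position 97.
HindIII cuts at 1 site.

1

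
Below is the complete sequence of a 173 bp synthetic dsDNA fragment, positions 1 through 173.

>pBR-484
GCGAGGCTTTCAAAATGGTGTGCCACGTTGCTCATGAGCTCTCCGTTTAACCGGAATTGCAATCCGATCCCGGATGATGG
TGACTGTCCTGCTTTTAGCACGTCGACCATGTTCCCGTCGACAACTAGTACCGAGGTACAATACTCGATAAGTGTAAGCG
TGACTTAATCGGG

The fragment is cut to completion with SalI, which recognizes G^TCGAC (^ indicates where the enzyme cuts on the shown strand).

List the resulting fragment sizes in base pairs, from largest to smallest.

102, 56, 15 bp

SalI sites (GTCGAC) start at positions 102, 117.
SalI cuts after the first base of each site, so after positions 102, 117.
Linear molecule, 2 cuts → 3 fragments:
  1–102 → 102 bp
  103–117 → 15 bp
  118–173 → 56 bp
Sorted largest to smallest: 102, 56, 15 bp.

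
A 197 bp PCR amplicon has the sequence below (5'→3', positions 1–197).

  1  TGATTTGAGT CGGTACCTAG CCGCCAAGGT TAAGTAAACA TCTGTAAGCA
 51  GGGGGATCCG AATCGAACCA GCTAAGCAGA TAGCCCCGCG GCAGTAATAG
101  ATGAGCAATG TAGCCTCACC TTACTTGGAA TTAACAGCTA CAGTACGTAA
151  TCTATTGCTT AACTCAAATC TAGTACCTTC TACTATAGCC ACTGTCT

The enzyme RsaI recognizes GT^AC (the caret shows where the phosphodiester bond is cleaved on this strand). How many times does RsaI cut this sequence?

3

GTAC occurs starting at positions 13, 143, 173.
RsaI cuts at 3 sites.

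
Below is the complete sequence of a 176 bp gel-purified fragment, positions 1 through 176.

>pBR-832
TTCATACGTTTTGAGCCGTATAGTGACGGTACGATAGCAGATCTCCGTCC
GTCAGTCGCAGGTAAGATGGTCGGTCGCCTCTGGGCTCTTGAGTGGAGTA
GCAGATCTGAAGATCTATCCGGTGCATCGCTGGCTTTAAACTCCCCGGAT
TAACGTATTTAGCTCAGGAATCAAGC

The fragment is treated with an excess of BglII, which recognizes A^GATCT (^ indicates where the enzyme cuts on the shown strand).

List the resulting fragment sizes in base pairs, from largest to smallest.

65, 64, 39, 8 bp

BglII sites (AGATCT) start at positions 39, 103, 111.
BglII cuts after the first base of each site, so after positions 39, 103, 111.
Linear molecule, 3 cuts → 4 fragments:
  1–39 → 39 bp
  40–103 → 64 bp
  104–111 → 8 bp
  112–176 → 65 bp
Sorted largest to smallest: 65, 64, 39, 8 bp.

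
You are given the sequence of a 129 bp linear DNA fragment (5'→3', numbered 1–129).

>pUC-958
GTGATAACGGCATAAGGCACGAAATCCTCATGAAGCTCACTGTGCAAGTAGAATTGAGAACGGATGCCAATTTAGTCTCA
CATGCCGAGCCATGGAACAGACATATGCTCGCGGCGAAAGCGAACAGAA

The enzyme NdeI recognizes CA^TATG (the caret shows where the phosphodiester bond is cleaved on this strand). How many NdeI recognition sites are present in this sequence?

CATATG occurs starting at position 102.
NdeI cuts at 1 site.

1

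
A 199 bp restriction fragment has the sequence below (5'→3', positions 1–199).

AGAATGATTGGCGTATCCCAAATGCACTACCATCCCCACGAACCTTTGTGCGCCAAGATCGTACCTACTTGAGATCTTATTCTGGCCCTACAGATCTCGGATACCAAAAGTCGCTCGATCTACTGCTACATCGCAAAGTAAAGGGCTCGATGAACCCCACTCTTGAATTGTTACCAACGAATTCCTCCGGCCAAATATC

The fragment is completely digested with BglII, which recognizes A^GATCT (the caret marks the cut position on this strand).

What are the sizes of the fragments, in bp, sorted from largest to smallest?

BglII sites (AGATCT) start at positions 72, 92.
BglII cuts after the first base of each site, so after positions 72, 92.
Linear molecule, 2 cuts → 3 fragments:
  1–72 → 72 bp
  73–92 → 20 bp
  93–199 → 107 bp
Sorted largest to smallest: 107, 72, 20 bp.

107, 72, 20 bp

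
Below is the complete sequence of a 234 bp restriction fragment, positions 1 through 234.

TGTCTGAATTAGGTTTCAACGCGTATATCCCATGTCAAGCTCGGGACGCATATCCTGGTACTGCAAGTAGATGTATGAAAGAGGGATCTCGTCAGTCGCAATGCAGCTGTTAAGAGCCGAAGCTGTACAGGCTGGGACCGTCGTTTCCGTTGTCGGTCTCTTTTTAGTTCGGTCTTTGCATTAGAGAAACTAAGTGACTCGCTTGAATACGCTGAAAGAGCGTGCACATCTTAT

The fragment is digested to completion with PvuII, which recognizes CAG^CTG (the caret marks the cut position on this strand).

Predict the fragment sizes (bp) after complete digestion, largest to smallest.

128, 106 bp

The PvuII site (CAGCTG) starts at position 104.
PvuII cuts after base 3 of each site, so after position 106.
Linear molecule, 1 cut → 2 fragments:
  1–106 → 106 bp
  107–234 → 128 bp
Sorted largest to smallest: 128, 106 bp.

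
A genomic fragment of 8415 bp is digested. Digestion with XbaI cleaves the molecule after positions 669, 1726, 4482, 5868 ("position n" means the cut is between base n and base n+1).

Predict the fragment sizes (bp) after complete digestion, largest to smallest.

2756, 2547, 1386, 1057, 669 bp

Linear molecule, 4 cuts → 5 fragments:
  669 − 0 = 669 bp
  1726 − 669 = 1057 bp
  4482 − 1726 = 2756 bp
  5868 − 4482 = 1386 bp
  8415 − 5868 = 2547 bp
Sorted largest to smallest: 2756, 2547, 1386, 1057, 669 bp.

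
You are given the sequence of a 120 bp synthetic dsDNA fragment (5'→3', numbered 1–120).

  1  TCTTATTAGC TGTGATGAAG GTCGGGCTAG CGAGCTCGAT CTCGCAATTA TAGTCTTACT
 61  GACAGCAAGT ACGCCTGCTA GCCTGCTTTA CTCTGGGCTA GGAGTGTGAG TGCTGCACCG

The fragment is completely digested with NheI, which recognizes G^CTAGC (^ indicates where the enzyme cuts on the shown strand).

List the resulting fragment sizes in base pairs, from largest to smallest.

51, 43, 26 bp

NheI sites (GCTAGC) start at positions 26, 77.
NheI cuts after the first base of each site, so after positions 26, 77.
Linear molecule, 2 cuts → 3 fragments:
  1–26 → 26 bp
  27–77 → 51 bp
  78–120 → 43 bp
Sorted largest to smallest: 51, 43, 26 bp.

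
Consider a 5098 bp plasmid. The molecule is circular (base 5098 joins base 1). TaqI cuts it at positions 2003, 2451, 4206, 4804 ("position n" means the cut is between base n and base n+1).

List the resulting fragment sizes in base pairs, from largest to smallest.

Circular molecule, 4 cuts → 4 fragments:
  2451 − 2003 = 448 bp
  4206 − 2451 = 1755 bp
  4804 − 4206 = 598 bp
  wrap: 5098 − 4804 + 2003 = 2297 bp
Sorted largest to smallest: 2297, 1755, 598, 448 bp.

2297, 1755, 598, 448 bp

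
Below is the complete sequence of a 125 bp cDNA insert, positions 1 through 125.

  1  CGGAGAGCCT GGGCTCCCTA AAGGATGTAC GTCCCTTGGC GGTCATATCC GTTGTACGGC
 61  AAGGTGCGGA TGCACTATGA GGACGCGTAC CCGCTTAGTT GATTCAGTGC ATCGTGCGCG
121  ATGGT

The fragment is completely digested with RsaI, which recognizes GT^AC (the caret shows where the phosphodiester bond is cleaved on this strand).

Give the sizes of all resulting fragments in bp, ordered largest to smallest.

37, 33, 28, 27 bp

RsaI sites (GTAC) start at positions 27, 54, 87.
RsaI cuts after base 2 of each site, so after positions 28, 55, 88.
Linear molecule, 3 cuts → 4 fragments:
  1–28 → 28 bp
  29–55 → 27 bp
  56–88 → 33 bp
  89–125 → 37 bp
Sorted largest to smallest: 37, 33, 28, 27 bp.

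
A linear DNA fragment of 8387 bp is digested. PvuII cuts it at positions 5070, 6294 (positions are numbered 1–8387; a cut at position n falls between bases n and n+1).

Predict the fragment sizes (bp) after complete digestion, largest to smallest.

Linear molecule, 2 cuts → 3 fragments:
  5070 − 0 = 5070 bp
  6294 − 5070 = 1224 bp
  8387 − 6294 = 2093 bp
Sorted largest to smallest: 5070, 2093, 1224 bp.

5070, 2093, 1224 bp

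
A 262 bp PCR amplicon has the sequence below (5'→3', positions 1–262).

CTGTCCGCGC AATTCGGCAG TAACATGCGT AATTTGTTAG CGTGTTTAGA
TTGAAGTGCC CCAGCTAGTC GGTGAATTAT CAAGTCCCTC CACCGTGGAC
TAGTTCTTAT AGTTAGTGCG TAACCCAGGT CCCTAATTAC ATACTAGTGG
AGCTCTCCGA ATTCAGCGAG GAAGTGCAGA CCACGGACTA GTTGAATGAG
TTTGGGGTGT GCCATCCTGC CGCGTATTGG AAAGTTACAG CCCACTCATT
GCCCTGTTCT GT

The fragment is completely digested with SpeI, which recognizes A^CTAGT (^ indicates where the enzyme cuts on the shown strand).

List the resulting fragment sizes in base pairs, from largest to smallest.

SpeI sites (ACTAGT) start at positions 99, 143, 187.
SpeI cuts after the first base of each site, so after positions 99, 143, 187.
Linear molecule, 3 cuts → 4 fragments:
  1–99 → 99 bp
  100–143 → 44 bp
  144–187 → 44 bp
  188–262 → 75 bp
Sorted largest to smallest: 99, 75, 44, 44 bp.

99, 75, 44, 44 bp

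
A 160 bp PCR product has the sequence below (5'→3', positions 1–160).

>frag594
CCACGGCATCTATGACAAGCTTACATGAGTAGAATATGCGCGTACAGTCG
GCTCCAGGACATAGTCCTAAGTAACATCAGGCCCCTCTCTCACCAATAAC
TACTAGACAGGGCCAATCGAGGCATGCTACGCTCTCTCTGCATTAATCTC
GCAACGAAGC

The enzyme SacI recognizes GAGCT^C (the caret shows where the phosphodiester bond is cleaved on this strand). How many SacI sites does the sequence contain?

0

No occurrence of GAGCTC is present in the sequence.
SacI does not cut: 0 sites.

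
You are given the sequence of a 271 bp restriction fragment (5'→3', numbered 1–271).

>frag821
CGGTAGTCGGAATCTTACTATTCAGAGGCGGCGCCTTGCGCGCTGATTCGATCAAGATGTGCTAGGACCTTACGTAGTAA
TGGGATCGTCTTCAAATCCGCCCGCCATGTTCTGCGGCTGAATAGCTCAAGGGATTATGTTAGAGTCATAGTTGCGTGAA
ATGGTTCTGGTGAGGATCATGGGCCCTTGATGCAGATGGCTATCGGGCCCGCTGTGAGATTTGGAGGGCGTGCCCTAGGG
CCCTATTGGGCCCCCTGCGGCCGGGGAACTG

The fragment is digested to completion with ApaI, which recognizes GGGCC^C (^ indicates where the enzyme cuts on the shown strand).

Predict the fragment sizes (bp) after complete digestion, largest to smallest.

ApaI sites (GGGCCC) start at positions 181, 205, 238, 248.
ApaI cuts after base 5 of each site (before the last base), so after positions 185, 209, 242, 252.
Linear molecule, 4 cuts → 5 fragments:
  1–185 → 185 bp
  186–209 → 24 bp
  210–242 → 33 bp
  243–252 → 10 bp
  253–271 → 19 bp
Sorted largest to smallest: 185, 33, 24, 19, 10 bp.

185, 33, 24, 19, 10 bp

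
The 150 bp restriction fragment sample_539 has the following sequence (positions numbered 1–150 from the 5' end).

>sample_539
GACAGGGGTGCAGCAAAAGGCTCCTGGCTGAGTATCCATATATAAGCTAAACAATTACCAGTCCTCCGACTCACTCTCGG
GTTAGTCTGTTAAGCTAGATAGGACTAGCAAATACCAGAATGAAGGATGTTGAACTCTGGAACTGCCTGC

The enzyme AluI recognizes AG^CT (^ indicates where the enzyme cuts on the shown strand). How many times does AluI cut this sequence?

AGCT occurs starting at positions 45, 93.
AluI cuts at 2 sites.

2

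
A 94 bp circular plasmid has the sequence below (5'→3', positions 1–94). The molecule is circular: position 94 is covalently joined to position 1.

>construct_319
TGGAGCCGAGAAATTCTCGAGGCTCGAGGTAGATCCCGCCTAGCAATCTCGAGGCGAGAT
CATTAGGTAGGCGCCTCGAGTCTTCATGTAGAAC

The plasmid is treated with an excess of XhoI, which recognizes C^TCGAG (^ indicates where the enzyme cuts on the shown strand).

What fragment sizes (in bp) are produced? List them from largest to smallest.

35, 27, 25, 7 bp

XhoI sites (CTCGAG) start at positions 16, 23, 48, 75.
XhoI cuts after the first base of each site, so after positions 16, 23, 48, 75.
Circular molecule, 4 cuts → 4 fragments:
  17–23 → 7 bp
  24–48 → 25 bp
  49–75 → 27 bp
  76–94 then 1–16 → 19 + 16 = 35 bp
Sorted largest to smallest: 35, 27, 25, 7 bp.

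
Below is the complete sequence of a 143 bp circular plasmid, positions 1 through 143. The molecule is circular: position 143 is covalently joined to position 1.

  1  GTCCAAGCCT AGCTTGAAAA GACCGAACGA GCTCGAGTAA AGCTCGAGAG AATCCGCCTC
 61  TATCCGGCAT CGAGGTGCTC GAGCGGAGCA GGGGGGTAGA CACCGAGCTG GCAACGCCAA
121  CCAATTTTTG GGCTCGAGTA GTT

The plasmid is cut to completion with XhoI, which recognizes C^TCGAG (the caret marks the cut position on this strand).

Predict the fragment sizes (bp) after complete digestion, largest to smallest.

XhoI sites (CTCGAG) start at positions 32, 43, 78, 133.
XhoI cuts after the first base of each site, so after positions 32, 43, 78, 133.
Circular molecule, 4 cuts → 4 fragments:
  33–43 → 11 bp
  44–78 → 35 bp
  79–133 → 55 bp
  134–143 then 1–32 → 10 + 32 = 42 bp
Sorted largest to smallest: 55, 42, 35, 11 bp.

55, 42, 35, 11 bp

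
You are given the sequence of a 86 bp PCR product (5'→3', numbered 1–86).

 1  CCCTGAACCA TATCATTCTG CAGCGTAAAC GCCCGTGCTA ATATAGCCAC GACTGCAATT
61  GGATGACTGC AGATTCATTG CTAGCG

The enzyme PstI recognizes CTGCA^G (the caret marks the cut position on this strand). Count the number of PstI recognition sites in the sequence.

CTGCAG occurs starting at positions 18, 67.
PstI cuts at 2 sites.

2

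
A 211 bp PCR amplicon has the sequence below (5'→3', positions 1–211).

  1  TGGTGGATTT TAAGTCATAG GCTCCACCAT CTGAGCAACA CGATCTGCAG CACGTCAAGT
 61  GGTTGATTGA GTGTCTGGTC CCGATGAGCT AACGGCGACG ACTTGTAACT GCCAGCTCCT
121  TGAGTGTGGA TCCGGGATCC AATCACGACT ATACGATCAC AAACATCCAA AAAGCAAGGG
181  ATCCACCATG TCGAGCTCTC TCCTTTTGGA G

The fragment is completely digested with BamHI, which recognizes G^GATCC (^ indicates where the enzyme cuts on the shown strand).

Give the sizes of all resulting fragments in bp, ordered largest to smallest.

128, 44, 32, 7 bp

BamHI sites (GGATCC) start at positions 128, 135, 179.
BamHI cuts after the first base of each site, so after positions 128, 135, 179.
Linear molecule, 3 cuts → 4 fragments:
  1–128 → 128 bp
  129–135 → 7 bp
  136–179 → 44 bp
  180–211 → 32 bp
Sorted largest to smallest: 128, 44, 32, 7 bp.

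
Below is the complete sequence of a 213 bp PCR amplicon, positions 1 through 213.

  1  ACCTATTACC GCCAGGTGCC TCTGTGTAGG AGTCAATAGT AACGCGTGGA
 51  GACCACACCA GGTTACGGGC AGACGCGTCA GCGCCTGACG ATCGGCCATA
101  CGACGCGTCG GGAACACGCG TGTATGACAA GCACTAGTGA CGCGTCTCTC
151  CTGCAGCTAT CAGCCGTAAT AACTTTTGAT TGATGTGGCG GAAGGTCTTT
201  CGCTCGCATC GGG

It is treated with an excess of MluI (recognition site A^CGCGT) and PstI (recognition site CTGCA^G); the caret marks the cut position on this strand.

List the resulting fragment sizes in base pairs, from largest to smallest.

58, 42, 31, 30, 24, 15, 13 bp

MluI sites (ACGCGT) start at positions 42, 73, 103, 116, 140.
MluI cuts after the first base of each site, so after positions 42, 73, 103, 116, 140.
The PstI site (CTGCAG) starts at position 151.
PstI cuts after base 5 of each site (before the last base), so after position 155.
Combined cut positions: 42, 73, 103, 116, 140, 155.
Linear molecule, 6 cuts → 7 fragments:
  1–42 → 42 bp
  43–73 → 31 bp
  74–103 → 30 bp
  104–116 → 13 bp
  117–140 → 24 bp
  141–155 → 15 bp
  156–213 → 58 bp
Sorted largest to smallest: 58, 42, 31, 30, 24, 15, 13 bp.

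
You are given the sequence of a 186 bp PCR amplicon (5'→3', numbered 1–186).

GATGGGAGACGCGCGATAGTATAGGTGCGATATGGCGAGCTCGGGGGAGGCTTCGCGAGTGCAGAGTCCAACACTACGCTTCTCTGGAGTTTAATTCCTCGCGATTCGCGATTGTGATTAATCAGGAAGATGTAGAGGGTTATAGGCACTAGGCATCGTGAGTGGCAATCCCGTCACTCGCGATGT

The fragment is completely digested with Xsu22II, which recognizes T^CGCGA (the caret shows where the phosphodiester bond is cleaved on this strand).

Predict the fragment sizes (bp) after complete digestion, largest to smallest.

Xsu22II sites (TCGCGA) start at positions 53, 99, 106, 178.
Xsu22II cuts after the first base of each site, so after positions 53, 99, 106, 178.
Linear molecule, 4 cuts → 5 fragments:
  1–53 → 53 bp
  54–99 → 46 bp
  100–106 → 7 bp
  107–178 → 72 bp
  179–186 → 8 bp
Sorted largest to smallest: 72, 53, 46, 8, 7 bp.

72, 53, 46, 8, 7 bp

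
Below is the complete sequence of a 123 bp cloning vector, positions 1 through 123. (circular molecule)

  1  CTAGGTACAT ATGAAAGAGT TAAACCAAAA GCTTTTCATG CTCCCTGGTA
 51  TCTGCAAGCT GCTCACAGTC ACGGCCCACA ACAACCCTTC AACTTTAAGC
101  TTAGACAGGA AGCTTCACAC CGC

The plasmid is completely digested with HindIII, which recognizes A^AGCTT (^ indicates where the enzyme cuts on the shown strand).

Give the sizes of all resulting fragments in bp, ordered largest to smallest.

HindIII sites (AAGCTT) start at positions 29, 97, 110.
HindIII cuts after the first base of each site, so after positions 29, 97, 110.
Circular molecule, 3 cuts → 3 fragments:
  30–97 → 68 bp
  98–110 → 13 bp
  111–123 then 1–29 → 13 + 29 = 42 bp
Sorted largest to smallest: 68, 42, 13 bp.

68, 42, 13 bp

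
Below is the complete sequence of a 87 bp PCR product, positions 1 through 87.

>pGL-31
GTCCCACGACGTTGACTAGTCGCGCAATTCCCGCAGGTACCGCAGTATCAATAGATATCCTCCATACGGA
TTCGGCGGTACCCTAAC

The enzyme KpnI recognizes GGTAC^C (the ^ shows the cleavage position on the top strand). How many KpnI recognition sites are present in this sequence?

GGTACC occurs starting at positions 36, 77.
KpnI cuts at 2 sites.

2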